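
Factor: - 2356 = - 2^2*19^1  *31^1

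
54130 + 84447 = 138577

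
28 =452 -424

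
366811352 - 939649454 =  - 572838102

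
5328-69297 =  - 63969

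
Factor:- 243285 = - 3^1*5^1*7^2*331^1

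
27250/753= 27250/753 = 36.19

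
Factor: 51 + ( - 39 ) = 2^2*3^1 = 12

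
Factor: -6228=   -  2^2*3^2  *173^1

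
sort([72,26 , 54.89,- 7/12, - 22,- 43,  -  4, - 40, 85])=[ - 43 , - 40, - 22,  -  4, - 7/12,26, 54.89,72, 85 ]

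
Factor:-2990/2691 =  - 2^1*3^( - 2 ) * 5^1 = - 10/9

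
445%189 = 67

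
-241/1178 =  - 1 + 937/1178 = -0.20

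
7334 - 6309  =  1025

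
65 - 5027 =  - 4962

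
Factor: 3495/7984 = 2^ ( - 4 )*3^1*5^1 * 233^1*499^( - 1)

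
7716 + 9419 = 17135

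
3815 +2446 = 6261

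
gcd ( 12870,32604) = 858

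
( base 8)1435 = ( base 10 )797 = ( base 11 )665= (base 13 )494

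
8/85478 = 4/42739 = 0.00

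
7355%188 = 23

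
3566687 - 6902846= - 3336159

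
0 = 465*0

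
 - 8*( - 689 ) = 5512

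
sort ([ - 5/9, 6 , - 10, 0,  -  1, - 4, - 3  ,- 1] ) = [ - 10, - 4, - 3, - 1,-1, - 5/9, 0, 6 ] 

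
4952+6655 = 11607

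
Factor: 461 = 461^1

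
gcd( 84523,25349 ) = 1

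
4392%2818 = 1574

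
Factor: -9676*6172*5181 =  - 309410729232 =- 2^4*3^1*11^1*41^1*59^1*157^1*1543^1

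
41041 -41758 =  - 717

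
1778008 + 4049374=5827382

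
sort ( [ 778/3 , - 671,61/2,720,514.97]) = [ - 671, 61/2,778/3,514.97, 720]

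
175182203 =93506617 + 81675586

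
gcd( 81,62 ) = 1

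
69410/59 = 69410/59 = 1176.44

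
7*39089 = 273623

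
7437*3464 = 25761768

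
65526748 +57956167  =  123482915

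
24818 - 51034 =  - 26216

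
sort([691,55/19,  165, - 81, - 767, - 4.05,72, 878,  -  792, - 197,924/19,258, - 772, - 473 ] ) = [ - 792, - 772,  -  767, - 473,-197, - 81, - 4.05, 55/19,924/19,72,165,258, 691,878 ]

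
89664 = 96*934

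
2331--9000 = 11331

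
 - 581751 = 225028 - 806779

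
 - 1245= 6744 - 7989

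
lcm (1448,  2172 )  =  4344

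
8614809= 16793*513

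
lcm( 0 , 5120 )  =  0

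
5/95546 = 5/95546=0.00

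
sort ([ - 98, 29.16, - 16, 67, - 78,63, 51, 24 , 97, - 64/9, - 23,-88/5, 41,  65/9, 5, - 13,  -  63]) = [ - 98, - 78, - 63, - 23, - 88/5, - 16, - 13, - 64/9, 5, 65/9, 24,  29.16, 41, 51, 63,67, 97]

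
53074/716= 74 + 45/358 = 74.13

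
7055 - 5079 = 1976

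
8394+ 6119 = 14513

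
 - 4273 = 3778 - 8051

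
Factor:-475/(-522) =2^ ( - 1)*3^( - 2 )*5^2 *19^1*29^(-1)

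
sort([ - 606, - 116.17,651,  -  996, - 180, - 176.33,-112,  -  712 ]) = [-996, - 712,-606,  -  180,-176.33, - 116.17,  -  112 , 651] 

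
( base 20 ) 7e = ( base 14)b0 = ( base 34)4I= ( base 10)154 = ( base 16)9A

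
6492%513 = 336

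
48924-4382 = 44542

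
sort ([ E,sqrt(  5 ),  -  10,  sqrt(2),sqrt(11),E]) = [-10, sqrt( 2), sqrt( 5), E, E, sqrt(11) ]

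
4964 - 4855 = 109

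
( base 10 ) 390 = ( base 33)BR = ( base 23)GM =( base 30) D0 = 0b110000110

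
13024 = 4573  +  8451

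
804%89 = 3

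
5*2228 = 11140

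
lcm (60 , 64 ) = 960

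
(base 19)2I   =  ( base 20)2G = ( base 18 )32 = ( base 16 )38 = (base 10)56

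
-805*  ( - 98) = 78890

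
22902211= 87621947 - 64719736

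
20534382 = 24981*822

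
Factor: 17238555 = 3^3*5^1*149^1*857^1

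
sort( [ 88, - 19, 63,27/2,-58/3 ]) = [ - 58/3,- 19,27/2,63,88] 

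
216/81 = 8/3 = 2.67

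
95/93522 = 95/93522 = 0.00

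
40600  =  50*812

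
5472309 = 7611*719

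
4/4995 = 4/4995 = 0.00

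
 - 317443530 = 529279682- 846723212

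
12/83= 12/83 = 0.14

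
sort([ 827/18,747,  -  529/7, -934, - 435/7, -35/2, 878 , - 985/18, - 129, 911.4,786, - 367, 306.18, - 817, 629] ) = [-934,  -  817, - 367,  -  129,  -  529/7,- 435/7,  -  985/18,- 35/2,827/18, 306.18,629, 747, 786, 878 , 911.4]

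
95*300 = 28500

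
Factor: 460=2^2*5^1*23^1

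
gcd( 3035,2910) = 5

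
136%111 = 25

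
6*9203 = 55218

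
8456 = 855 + 7601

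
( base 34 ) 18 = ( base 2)101010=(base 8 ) 52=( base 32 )1A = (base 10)42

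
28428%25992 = 2436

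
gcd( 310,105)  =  5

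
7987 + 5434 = 13421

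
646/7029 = 646/7029 = 0.09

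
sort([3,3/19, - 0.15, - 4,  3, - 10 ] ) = [ - 10, - 4, - 0.15, 3/19,3,3]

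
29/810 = 29/810 = 0.04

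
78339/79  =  991 + 50/79 = 991.63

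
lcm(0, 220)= 0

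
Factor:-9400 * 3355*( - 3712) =2^10* 5^3*11^1*29^1 *47^1*61^1 = 117065344000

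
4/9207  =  4/9207 =0.00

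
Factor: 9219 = 3^1*7^1 *439^1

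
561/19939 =561/19939 =0.03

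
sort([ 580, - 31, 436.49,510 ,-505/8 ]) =[ - 505/8, - 31,436.49, 510, 580 ] 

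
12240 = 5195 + 7045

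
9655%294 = 247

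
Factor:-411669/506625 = - 3^2*5^( -3 )* 7^(  -  1)*79^1 = -  711/875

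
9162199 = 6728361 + 2433838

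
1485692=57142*26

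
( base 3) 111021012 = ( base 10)9671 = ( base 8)22707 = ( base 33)8t2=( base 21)10JB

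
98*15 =1470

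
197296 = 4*49324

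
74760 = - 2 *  ( - 37380)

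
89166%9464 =3990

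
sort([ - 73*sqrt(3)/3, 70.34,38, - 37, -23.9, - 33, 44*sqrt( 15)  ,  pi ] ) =[-73*sqrt( 3 )/3 ,-37, - 33, - 23.9, pi, 38, 70.34, 44*sqrt(15 )] 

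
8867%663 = 248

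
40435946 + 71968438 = 112404384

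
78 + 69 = 147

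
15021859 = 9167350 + 5854509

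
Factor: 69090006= 2^1*3^1 * 17^1*29^1*23357^1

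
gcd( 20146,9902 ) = 2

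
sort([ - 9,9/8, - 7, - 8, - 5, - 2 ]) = [ - 9, - 8, - 7, - 5, - 2 , 9/8 ]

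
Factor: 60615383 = 47^1*271^1*4759^1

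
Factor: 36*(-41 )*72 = -2^5*3^4*  41^1 = -  106272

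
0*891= 0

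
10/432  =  5/216 = 0.02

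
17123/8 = 2140  +  3/8 = 2140.38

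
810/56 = 405/28 = 14.46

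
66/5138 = 33/2569 = 0.01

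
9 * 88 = 792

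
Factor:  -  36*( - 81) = 2^2*3^6 = 2916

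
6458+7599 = 14057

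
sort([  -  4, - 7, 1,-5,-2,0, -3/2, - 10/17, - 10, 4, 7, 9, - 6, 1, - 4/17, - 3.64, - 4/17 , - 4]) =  [ - 10, - 7,-6, - 5, - 4,  -  4,  -  3.64, - 2 , - 3/2, - 10/17 ,  -  4/17,- 4/17 , 0,1,1,4, 7, 9 ]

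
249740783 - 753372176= - 503631393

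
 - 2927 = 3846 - 6773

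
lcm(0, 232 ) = 0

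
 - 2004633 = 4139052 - 6143685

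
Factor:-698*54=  - 2^2*3^3*349^1  =  - 37692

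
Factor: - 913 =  - 11^1 * 83^1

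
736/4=184 = 184.00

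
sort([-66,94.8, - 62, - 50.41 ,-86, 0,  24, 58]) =[ - 86,-66 , -62,-50.41, 0,24,58,94.8 ] 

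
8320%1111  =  543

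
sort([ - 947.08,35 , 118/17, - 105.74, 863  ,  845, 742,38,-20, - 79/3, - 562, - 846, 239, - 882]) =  [ - 947.08,-882, - 846, - 562, - 105.74, - 79/3, - 20, 118/17,  35,38, 239,742, 845,863]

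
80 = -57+137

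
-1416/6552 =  -59/273= - 0.22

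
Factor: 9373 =7^1 * 13^1*103^1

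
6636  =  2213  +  4423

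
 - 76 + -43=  - 119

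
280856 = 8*35107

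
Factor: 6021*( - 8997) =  - 54170937 = - 3^4*223^1*2999^1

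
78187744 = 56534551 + 21653193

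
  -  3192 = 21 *( - 152) 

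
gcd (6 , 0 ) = 6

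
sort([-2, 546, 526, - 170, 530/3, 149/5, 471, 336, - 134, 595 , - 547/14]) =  [  -  170, - 134 , - 547/14  , - 2, 149/5, 530/3, 336,471, 526  ,  546, 595]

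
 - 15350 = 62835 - 78185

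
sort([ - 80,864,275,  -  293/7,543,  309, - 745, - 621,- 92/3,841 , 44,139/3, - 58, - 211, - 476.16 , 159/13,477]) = [- 745, -621,-476.16, - 211, -80, - 58, - 293/7, - 92/3,159/13,44,139/3,275,309,477 , 543,  841,864]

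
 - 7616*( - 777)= 5917632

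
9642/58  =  166 + 7/29 = 166.24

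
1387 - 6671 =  - 5284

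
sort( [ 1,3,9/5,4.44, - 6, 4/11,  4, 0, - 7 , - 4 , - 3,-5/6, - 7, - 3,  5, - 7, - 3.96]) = [ - 7, - 7, - 7, - 6, - 4,  -  3.96 ,  -  3 , - 3 ,  -  5/6,0,4/11, 1,9/5, 3, 4,4.44,5]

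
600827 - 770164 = - 169337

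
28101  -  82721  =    -  54620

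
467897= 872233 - 404336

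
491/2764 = 491/2764 = 0.18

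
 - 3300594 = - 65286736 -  - 61986142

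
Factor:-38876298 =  - 2^1 * 3^1 * 29^1 * 373^1 * 599^1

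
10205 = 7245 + 2960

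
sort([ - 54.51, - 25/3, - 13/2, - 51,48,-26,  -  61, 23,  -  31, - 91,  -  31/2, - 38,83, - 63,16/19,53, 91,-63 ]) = [ - 91,  -  63, - 63,-61, - 54.51, - 51,-38,-31, -26, - 31/2,-25/3, -13/2,16/19,23, 48, 53,83, 91]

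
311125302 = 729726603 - 418601301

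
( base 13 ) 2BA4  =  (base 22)D47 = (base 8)14363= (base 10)6387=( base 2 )1100011110011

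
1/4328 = 1/4328  =  0.00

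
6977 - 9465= - 2488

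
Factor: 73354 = 2^1*36677^1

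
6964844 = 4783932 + 2180912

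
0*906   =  0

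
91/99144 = 91/99144 = 0.00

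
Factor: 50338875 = 3^1*5^3 * 241^1*557^1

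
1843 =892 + 951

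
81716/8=20429/2= 10214.50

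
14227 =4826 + 9401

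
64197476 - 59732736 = 4464740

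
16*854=13664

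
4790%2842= 1948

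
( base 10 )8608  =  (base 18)18a4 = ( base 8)20640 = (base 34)7f6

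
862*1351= 1164562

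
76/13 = 76/13 = 5.85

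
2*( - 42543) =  - 85086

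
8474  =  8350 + 124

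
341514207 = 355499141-13984934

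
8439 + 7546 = 15985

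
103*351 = 36153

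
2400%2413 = 2400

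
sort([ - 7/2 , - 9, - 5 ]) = [ - 9, - 5 , - 7/2 ] 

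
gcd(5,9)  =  1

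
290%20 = 10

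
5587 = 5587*1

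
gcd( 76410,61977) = 849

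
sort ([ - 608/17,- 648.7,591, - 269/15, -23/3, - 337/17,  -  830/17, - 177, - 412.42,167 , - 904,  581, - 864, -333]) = [- 904, - 864,- 648.7 , - 412.42, - 333, - 177, - 830/17, - 608/17, - 337/17 ,-269/15, - 23/3,167, 581, 591]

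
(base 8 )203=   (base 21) 65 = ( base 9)155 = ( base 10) 131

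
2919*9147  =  26700093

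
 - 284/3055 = -1 + 2771/3055 = - 0.09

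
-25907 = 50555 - 76462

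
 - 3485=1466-4951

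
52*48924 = 2544048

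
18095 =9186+8909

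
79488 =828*96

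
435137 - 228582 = 206555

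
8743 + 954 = 9697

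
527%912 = 527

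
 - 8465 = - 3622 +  - 4843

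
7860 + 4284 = 12144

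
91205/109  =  836 + 81/109 = 836.74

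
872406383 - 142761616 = 729644767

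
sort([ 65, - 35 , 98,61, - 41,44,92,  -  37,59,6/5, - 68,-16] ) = [ - 68, - 41 ,  -  37,  -  35, - 16, 6/5, 44,59,61,65,92, 98]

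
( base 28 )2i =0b1001010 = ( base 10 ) 74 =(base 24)32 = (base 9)82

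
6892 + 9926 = 16818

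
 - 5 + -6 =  - 11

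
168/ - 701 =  - 168/701 = - 0.24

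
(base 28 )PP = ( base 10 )725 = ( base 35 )kp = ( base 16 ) 2D5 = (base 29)P0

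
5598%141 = 99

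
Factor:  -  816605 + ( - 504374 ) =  - 1320979 = - 11^1 * 29^1*41^1*101^1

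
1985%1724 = 261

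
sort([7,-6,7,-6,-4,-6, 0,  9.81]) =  [-6, - 6,  -  6,-4, 0, 7,  7, 9.81]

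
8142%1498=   652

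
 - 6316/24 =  - 1579/6 = - 263.17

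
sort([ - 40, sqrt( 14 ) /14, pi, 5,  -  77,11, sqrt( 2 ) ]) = [ - 77, - 40, sqrt( 14)/14,sqrt( 2 )  ,  pi,5, 11 ] 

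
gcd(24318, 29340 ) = 18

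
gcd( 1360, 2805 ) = 85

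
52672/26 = 2025 + 11/13  =  2025.85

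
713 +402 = 1115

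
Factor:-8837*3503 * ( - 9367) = 289964955037 = 17^1*19^1*29^1 * 31^1*113^1*8837^1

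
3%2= 1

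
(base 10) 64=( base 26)2c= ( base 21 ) 31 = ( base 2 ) 1000000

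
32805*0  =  0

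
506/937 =506/937 = 0.54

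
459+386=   845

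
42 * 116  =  4872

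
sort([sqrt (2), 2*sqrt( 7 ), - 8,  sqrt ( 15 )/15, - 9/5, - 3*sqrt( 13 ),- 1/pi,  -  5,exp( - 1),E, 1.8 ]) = [ - 3*sqrt (13), - 8, - 5, - 9/5,-1/pi,sqrt(15)/15,exp( - 1 ) , sqrt(2),1.8,E,2*sqrt (7) ] 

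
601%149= 5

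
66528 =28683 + 37845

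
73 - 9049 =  - 8976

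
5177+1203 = 6380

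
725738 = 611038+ 114700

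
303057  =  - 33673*( - 9) 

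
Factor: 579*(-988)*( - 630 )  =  360392760  =  2^3*3^3*5^1 * 7^1 * 13^1*19^1*193^1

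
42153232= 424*99418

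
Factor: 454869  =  3^3* 17^1*991^1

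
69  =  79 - 10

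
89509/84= 12787/12  =  1065.58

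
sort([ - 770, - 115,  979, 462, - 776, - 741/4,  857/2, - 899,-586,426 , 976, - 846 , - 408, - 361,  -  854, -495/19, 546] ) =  [  -  899, - 854, - 846, - 776, - 770, - 586 , - 408, - 361, - 741/4 , - 115,-495/19, 426 , 857/2 , 462, 546,976,979 ] 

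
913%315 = 283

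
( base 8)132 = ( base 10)90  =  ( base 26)3C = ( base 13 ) 6C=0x5a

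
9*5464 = 49176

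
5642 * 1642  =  9264164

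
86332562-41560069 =44772493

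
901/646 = 1 + 15/38 = 1.39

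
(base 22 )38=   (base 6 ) 202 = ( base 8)112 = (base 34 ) 26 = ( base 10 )74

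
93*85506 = 7952058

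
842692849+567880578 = 1410573427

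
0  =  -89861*0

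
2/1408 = 1/704 = 0.00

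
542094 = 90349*6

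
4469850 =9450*473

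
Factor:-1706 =  -  2^1*853^1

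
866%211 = 22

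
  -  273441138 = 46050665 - 319491803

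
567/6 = 189/2 = 94.50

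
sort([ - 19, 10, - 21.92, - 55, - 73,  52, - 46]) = [ - 73, - 55, -46, - 21.92,-19, 10, 52]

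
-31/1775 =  - 31/1775 = -  0.02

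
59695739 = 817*73067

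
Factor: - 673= - 673^1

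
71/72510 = 71/72510= 0.00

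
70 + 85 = 155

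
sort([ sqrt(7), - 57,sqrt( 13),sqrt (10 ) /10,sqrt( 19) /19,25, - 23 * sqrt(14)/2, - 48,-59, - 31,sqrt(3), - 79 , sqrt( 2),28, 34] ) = [ - 79, - 59,  -  57, - 48,-23*sqrt(14 ) /2, - 31,  sqrt(19 ) /19, sqrt (10) /10, sqrt( 2 ),sqrt( 3),sqrt(7 ),  sqrt(13),25,28,  34 ]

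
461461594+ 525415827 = 986877421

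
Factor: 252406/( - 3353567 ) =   -  36058/479081= - 2^1*11^2 * 149^1*479081^( - 1) 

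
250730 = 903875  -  653145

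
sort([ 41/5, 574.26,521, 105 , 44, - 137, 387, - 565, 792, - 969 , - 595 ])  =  [-969, - 595,-565, -137,41/5,44, 105,387,521,574.26, 792 ]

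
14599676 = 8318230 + 6281446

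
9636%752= 612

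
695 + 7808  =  8503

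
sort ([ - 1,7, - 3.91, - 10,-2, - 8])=[  -  10,-8,- 3.91, - 2, - 1,7]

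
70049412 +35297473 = 105346885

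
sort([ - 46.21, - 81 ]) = [ - 81, - 46.21 ]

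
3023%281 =213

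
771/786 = 257/262 = 0.98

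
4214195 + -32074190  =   - 27859995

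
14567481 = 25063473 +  - 10495992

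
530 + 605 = 1135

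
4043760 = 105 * 38512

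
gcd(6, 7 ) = 1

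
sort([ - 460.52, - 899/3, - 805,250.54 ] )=[ - 805, - 460.52, - 899/3, 250.54]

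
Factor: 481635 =3^2*5^1*7^1 * 11^1*139^1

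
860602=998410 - 137808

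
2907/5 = 581 + 2/5 = 581.40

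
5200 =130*40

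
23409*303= 7092927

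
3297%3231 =66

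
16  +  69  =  85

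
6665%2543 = 1579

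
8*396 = 3168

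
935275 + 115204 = 1050479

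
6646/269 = 6646/269 = 24.71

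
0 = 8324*0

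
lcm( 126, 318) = 6678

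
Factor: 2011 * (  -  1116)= - 2244276 = - 2^2*3^2*31^1*2011^1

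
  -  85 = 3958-4043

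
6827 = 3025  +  3802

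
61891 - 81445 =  - 19554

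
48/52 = 12/13 = 0.92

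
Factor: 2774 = 2^1*19^1*73^1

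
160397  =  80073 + 80324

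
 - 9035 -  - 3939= - 5096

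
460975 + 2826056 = 3287031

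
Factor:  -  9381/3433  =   - 3^1*53^1*59^1 *3433^( - 1) 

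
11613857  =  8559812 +3054045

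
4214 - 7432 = -3218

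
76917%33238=10441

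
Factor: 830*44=36520 = 2^3*5^1*11^1*83^1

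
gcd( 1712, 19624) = 8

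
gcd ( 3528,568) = 8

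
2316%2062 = 254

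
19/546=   19/546 = 0.03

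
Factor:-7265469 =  - 3^1*2421823^1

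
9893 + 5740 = 15633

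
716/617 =1 + 99/617 =1.16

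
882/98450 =441/49225 = 0.01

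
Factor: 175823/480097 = 193/527 = 17^( -1)*31^( - 1) * 193^1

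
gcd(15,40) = 5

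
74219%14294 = 2749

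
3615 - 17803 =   -  14188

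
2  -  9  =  -7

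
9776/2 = 4888 = 4888.00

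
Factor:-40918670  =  -2^1 * 5^1*13^1* 37^1 * 47^1* 181^1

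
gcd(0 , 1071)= 1071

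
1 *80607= 80607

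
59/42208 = 59/42208 = 0.00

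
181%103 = 78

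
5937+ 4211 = 10148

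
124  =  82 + 42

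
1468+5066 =6534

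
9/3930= 3/1310 = 0.00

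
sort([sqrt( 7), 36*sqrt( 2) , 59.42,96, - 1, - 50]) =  [ - 50,-1,sqrt( 7), 36*sqrt ( 2),59.42, 96] 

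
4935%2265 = 405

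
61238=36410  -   - 24828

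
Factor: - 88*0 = 0^1  =  0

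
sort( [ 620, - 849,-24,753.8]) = [ - 849,  -  24,620, 753.8 ] 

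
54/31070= 27/15535 = 0.00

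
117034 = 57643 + 59391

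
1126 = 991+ 135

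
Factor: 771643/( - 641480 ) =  - 2^( - 3)  *  5^( - 1)*7^(  -  1)*29^( - 1 )* 79^( - 1 )*771643^1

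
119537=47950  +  71587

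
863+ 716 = 1579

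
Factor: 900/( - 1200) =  - 2^ ( - 2 )*3^1 = - 3/4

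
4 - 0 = 4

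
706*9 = 6354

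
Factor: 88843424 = 2^5*2776357^1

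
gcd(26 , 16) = 2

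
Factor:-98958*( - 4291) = 424628778= 2^1*3^1*7^1*613^1*16493^1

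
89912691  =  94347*953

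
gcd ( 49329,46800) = 9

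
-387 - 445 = -832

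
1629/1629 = 1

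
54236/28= 1937 = 1937.00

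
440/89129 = 440/89129 = 0.00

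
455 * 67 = 30485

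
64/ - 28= - 16/7=- 2.29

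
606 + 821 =1427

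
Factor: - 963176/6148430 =  -  481588/3074215  =  - 2^2*5^( - 1) * 120397^1*614843^( - 1 )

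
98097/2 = 98097/2 = 49048.50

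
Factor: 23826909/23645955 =5^( - 1 )*23^( - 1)*68539^( - 1)*7942303^1 = 7942303/7881985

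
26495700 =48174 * 550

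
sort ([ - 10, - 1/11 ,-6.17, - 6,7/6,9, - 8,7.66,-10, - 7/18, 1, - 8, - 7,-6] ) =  [ - 10, - 10,-8,-8, - 7 , - 6.17, - 6 , - 6,  -  7/18,- 1/11,1, 7/6 , 7.66, 9]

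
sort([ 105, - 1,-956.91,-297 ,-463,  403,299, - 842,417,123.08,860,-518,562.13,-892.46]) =[ - 956.91,-892.46, - 842, - 518, - 463, -297, - 1,105, 123.08, 299,403, 417,562.13,860]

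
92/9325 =92/9325 =0.01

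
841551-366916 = 474635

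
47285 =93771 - 46486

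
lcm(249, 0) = 0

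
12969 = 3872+9097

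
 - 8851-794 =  - 9645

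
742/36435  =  106/5205=0.02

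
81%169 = 81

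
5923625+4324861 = 10248486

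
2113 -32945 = - 30832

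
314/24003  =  314/24003= 0.01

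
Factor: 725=5^2*29^1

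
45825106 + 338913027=384738133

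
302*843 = 254586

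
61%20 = 1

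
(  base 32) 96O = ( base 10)9432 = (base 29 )b67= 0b10010011011000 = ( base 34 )85e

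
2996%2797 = 199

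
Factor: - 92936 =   -  2^3*11617^1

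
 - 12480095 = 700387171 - 712867266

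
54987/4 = 54987/4 = 13746.75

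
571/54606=571/54606 = 0.01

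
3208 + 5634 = 8842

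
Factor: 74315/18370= 2^(-1)*11^( - 1)*89^1 = 89/22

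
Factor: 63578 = 2^1 *83^1*383^1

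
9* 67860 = 610740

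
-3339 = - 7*477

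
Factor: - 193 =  - 193^1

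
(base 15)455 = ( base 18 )308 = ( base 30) 12k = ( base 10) 980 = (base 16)3d4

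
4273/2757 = 4273/2757 = 1.55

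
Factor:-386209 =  -467^1*827^1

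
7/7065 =7/7065 = 0.00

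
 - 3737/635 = -3737/635 = - 5.89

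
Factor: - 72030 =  - 2^1*3^1*5^1*7^4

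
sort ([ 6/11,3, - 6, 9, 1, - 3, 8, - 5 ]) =[ -6, - 5, - 3, 6/11,1, 3  ,  8 , 9] 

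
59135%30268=28867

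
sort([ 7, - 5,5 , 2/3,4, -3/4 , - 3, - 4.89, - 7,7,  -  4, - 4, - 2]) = [ - 7, - 5, - 4.89,  -  4, -4, - 3, - 2,- 3/4 , 2/3,  4,5, 7,7]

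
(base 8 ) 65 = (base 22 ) 29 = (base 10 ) 53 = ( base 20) 2d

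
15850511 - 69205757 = -53355246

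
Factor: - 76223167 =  - 76223167^1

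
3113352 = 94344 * 33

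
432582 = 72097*6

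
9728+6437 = 16165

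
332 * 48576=16127232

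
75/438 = 25/146 = 0.17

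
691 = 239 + 452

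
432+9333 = 9765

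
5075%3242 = 1833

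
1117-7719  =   - 6602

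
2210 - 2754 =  - 544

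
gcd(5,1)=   1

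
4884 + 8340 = 13224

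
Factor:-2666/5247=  - 2^1*3^(  -  2)*11^(-1 )*31^1*43^1*53^(  -  1 )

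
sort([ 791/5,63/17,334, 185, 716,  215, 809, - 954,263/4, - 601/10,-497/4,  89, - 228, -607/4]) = [ - 954,-228, - 607/4, - 497/4,-601/10, 63/17 , 263/4,89, 791/5, 185, 215,334,  716,809 ] 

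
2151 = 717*3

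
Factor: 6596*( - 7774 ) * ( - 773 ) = 39637355992= 2^3*13^2*17^1*23^1*97^1*773^1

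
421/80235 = 421/80235= 0.01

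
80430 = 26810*3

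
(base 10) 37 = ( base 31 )16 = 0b100101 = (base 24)1d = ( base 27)1A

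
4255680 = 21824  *195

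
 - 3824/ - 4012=956/1003 = 0.95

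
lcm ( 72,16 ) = 144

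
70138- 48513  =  21625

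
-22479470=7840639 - 30320109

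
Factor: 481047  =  3^1*7^1*22907^1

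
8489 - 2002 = 6487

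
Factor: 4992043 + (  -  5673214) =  - 681171  =  - 3^1*47^1 * 4831^1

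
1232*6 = 7392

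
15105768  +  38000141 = 53105909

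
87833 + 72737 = 160570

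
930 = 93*10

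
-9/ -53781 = 3/17927 = 0.00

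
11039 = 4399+6640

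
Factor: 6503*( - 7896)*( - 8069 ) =414324494472 =2^3*3^1 * 7^2*47^1*929^1*8069^1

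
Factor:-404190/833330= - 3^4 *167^( - 1) =- 81/167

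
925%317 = 291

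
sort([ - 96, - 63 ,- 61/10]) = [ - 96  , - 63,  -  61/10]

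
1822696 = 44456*41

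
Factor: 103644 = 2^2*3^2 *2879^1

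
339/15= 113/5 =22.60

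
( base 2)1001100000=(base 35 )hd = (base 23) 13a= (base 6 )2452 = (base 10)608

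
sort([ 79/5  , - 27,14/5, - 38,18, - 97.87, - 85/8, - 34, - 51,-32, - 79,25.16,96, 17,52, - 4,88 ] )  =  [ - 97.87 , - 79, - 51, - 38, - 34, - 32, - 27, - 85/8, - 4,  14/5,79/5,17, 18,25.16, 52,  88,96]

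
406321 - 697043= - 290722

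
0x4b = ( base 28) 2j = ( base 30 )2F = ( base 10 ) 75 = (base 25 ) 30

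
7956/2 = 3978 = 3978.00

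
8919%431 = 299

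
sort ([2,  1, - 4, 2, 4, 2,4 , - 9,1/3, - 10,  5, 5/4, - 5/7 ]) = [ - 10, - 9, - 4, - 5/7 , 1/3,1, 5/4, 2, 2, 2, 4, 4, 5] 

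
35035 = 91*385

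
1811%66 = 29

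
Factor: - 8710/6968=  -2^( - 2) * 5^1 = -  5/4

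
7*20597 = 144179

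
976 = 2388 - 1412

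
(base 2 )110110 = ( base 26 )22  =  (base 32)1M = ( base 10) 54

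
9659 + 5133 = 14792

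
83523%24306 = 10605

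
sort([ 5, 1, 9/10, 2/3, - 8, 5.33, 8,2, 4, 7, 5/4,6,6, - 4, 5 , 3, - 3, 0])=[ - 8, - 4, - 3, 0, 2/3, 9/10, 1, 5/4, 2,3,4, 5, 5, 5.33, 6, 6,7, 8]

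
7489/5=1497 + 4/5 =1497.80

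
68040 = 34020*2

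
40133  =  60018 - 19885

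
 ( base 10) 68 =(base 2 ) 1000100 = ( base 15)48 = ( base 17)40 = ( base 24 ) 2k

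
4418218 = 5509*802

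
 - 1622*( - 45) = 72990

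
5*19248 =96240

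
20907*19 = 397233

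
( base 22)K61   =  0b10011001010101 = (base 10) 9813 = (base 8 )23125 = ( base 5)303223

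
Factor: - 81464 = - 2^3*17^1*599^1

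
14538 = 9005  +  5533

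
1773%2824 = 1773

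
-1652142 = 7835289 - 9487431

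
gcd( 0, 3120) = 3120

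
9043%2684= 991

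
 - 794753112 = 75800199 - 870553311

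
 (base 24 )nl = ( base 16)23d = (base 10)573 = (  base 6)2353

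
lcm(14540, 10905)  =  43620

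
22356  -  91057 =-68701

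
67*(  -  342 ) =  - 22914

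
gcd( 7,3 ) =1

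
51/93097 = 51/93097 = 0.00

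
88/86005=88/86005=0.00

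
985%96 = 25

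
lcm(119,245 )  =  4165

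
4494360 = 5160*871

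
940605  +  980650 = 1921255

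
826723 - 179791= 646932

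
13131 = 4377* 3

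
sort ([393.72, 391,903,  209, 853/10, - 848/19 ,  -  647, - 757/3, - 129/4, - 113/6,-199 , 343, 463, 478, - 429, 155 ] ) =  [ - 647,- 429, - 757/3, - 199, -848/19, - 129/4, - 113/6, 853/10,155,  209, 343, 391,  393.72,463 , 478,903 ]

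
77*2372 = 182644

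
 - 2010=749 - 2759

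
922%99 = 31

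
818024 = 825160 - 7136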